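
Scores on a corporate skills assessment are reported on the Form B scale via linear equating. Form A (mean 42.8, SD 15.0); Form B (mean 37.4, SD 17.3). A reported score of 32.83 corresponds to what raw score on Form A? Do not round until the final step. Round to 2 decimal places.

Invert y = (SD_Y/SD_X)(x − M_X) + M_Y:
x = (SD_X/SD_Y)(y − M_Y) + M_X = (15.0/17.3)(32.83 − 37.4) + 42.8
x = 0.867052 × -4.570 + 42.8 = 38.84

38.84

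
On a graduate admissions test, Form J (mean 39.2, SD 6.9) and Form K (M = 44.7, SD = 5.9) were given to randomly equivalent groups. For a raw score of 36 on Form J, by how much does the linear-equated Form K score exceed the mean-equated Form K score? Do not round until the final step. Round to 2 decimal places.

0.46

Mean-equated: 36 + (44.7 − 39.2) = 41.50
Linear-equated: (5.9/6.9)(36 − 39.2) + 44.7 = 41.964
Difference = 41.964 − 41.50 = 0.46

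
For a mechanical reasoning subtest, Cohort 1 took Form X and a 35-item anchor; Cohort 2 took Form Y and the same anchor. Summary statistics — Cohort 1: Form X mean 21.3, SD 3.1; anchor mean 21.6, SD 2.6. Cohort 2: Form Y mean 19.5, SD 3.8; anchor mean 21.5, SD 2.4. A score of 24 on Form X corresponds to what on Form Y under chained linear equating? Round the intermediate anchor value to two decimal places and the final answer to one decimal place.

Form X → anchor (Cohort 1): v = (2.6/3.1)(24 − 21.3) + 21.6 = 23.86
anchor → Form Y (Cohort 2): y = (3.8/2.4)(23.86 − 21.5) + 19.5 = 23.2

23.2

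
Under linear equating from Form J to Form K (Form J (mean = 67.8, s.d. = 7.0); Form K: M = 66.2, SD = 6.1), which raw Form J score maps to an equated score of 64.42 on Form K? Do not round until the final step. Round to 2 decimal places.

65.76

Invert y = (SD_Y/SD_X)(x − M_X) + M_Y:
x = (SD_X/SD_Y)(y − M_Y) + M_X = (7.0/6.1)(64.42 − 66.2) + 67.8
x = 1.147541 × -1.780 + 67.8 = 65.76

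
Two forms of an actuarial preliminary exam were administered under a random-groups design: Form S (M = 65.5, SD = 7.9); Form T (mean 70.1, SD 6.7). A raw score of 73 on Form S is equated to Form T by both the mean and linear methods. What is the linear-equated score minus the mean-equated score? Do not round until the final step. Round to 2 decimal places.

-1.14

Mean-equated: 73 + (70.1 − 65.5) = 77.60
Linear-equated: (6.7/7.9)(73 − 65.5) + 70.1 = 76.461
Difference = 76.461 − 77.60 = -1.14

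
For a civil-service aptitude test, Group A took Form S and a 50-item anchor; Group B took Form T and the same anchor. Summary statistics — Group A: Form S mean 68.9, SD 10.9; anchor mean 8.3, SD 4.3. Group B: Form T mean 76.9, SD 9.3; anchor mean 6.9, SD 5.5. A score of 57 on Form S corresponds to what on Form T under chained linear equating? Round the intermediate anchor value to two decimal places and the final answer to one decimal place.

71.3

Form S → anchor (Group A): v = (4.3/10.9)(57 − 68.9) + 8.3 = 3.61
anchor → Form T (Group B): y = (9.3/5.5)(3.61 − 6.9) + 76.9 = 71.3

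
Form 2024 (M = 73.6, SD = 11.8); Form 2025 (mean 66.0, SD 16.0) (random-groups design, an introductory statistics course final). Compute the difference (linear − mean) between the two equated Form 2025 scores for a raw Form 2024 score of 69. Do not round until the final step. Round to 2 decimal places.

Mean-equated: 69 + (66.0 − 73.6) = 61.40
Linear-equated: (16.0/11.8)(69 − 73.6) + 66.0 = 59.763
Difference = 59.763 − 61.40 = -1.64

-1.64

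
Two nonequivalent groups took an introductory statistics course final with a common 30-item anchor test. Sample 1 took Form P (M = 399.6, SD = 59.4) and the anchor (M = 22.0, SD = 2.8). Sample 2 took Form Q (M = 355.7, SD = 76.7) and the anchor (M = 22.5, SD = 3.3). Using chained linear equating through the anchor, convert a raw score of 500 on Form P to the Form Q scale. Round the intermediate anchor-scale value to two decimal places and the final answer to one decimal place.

Form P → anchor (Sample 1): v = (2.8/59.4)(500 − 399.6) + 22.0 = 26.73
anchor → Form Q (Sample 2): y = (76.7/3.3)(26.73 − 22.5) + 355.7 = 454.0

454.0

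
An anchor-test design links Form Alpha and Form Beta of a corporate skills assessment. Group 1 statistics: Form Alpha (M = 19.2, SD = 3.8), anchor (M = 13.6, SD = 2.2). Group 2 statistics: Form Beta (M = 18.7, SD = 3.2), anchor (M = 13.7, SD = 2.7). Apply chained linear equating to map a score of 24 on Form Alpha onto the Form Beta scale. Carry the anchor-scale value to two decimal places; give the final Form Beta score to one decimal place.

Form Alpha → anchor (Group 1): v = (2.2/3.8)(24 − 19.2) + 13.6 = 16.38
anchor → Form Beta (Group 2): y = (3.2/2.7)(16.38 − 13.7) + 18.7 = 21.9

21.9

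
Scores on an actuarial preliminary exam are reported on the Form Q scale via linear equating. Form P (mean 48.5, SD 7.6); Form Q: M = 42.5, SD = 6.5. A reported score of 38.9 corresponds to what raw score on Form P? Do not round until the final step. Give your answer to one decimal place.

Invert y = (SD_Y/SD_X)(x − M_X) + M_Y:
x = (SD_X/SD_Y)(y − M_Y) + M_X = (7.6/6.5)(38.9 − 42.5) + 48.5
x = 1.169231 × -3.600 + 48.5 = 44.3

44.3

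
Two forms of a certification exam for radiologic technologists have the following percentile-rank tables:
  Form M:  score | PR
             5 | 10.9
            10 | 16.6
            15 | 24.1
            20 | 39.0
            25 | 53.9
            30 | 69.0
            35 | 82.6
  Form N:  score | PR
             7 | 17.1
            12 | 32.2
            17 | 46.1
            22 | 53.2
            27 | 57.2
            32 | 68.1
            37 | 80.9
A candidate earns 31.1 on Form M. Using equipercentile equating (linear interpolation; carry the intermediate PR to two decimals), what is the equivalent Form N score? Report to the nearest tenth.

33.5

PR of 31.1 on Form M: 69.0 + (31.1 − 30)/(35 − 30) × (82.6 − 69.0) = 71.99
On Form N, PR 71.99 falls between score 32 (PR 68.1) and 37 (PR 80.9).
Interpolate: 32 + (71.99 − 68.1)/(80.9 − 68.1) × (37 − 32) = 33.5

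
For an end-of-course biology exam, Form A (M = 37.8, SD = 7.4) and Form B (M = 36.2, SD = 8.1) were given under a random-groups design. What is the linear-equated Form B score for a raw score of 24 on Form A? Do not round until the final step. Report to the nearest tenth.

Linear equating: y = (SD_Y/SD_X)(x − M_X) + M_Y
y = (8.1/7.4)(24 − 37.8) + 36.2
y = 1.094595 × -13.8 + 36.2 = -15.1054 + 36.2 = 21.1

21.1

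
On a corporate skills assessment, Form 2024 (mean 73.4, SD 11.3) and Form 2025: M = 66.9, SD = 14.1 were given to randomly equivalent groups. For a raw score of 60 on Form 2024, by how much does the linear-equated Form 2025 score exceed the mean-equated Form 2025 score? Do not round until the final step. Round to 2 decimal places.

-3.32

Mean-equated: 60 + (66.9 − 73.4) = 53.50
Linear-equated: (14.1/11.3)(60 − 73.4) + 66.9 = 50.180
Difference = 50.180 − 53.50 = -3.32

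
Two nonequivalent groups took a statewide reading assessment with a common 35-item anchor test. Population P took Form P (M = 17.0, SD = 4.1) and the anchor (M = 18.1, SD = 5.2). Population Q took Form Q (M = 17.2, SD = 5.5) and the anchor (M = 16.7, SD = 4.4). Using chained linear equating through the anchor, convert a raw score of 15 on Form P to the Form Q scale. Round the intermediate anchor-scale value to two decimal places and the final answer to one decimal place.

15.8

Form P → anchor (Population P): v = (5.2/4.1)(15 − 17.0) + 18.1 = 15.56
anchor → Form Q (Population Q): y = (5.5/4.4)(15.56 − 16.7) + 17.2 = 15.8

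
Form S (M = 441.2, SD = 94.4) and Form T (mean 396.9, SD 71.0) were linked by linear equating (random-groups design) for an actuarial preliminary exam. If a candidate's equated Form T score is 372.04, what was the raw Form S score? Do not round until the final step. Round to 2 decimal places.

408.15

Invert y = (SD_Y/SD_X)(x − M_X) + M_Y:
x = (SD_X/SD_Y)(y − M_Y) + M_X = (94.4/71.0)(372.04 − 396.9) + 441.2
x = 1.329577 × -24.860 + 441.2 = 408.15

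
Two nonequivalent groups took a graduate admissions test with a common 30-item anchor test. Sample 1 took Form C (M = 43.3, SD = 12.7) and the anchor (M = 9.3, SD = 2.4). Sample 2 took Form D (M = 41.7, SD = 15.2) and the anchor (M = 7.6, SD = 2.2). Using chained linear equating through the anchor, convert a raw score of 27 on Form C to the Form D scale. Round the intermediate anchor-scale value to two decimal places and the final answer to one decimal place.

Form C → anchor (Sample 1): v = (2.4/12.7)(27 − 43.3) + 9.3 = 6.22
anchor → Form D (Sample 2): y = (15.2/2.2)(6.22 − 7.6) + 41.7 = 32.2

32.2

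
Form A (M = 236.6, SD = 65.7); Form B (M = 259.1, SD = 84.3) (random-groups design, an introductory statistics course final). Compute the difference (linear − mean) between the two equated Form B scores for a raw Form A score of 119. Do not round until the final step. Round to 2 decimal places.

Mean-equated: 119 + (259.1 − 236.6) = 141.50
Linear-equated: (84.3/65.7)(119 − 236.6) + 259.1 = 108.207
Difference = 108.207 − 141.50 = -33.29

-33.29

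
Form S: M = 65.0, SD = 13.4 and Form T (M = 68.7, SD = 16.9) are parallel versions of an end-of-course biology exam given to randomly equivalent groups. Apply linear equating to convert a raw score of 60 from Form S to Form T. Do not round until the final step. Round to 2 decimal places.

Linear equating: y = (SD_Y/SD_X)(x − M_X) + M_Y
y = (16.9/13.4)(60 − 65.0) + 68.7
y = 1.261194 × -5.0 + 68.7 = -6.3060 + 68.7 = 62.39

62.39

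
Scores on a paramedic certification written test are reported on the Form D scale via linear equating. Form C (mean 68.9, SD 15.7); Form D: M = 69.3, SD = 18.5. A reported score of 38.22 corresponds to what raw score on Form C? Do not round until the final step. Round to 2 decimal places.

Invert y = (SD_Y/SD_X)(x − M_X) + M_Y:
x = (SD_X/SD_Y)(y − M_Y) + M_X = (15.7/18.5)(38.22 − 69.3) + 68.9
x = 0.848649 × -31.080 + 68.9 = 42.52

42.52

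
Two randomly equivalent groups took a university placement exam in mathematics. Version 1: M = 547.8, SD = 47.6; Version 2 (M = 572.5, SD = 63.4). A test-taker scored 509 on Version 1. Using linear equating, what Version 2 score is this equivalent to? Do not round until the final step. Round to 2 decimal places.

Linear equating: y = (SD_Y/SD_X)(x − M_X) + M_Y
y = (63.4/47.6)(509 − 547.8) + 572.5
y = 1.331933 × -38.8 + 572.5 = -51.6790 + 572.5 = 520.82

520.82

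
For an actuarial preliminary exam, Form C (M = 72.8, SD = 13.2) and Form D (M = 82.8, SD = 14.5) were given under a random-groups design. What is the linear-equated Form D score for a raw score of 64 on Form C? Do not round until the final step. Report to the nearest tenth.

Linear equating: y = (SD_Y/SD_X)(x − M_X) + M_Y
y = (14.5/13.2)(64 − 72.8) + 82.8
y = 1.098485 × -8.8 + 82.8 = -9.6667 + 82.8 = 73.1

73.1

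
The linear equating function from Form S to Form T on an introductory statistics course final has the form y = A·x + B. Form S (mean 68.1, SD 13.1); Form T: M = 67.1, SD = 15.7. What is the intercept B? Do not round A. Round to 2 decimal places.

A = SD_Y / SD_X = 15.7 / 13.1 = 1.198473
B = M_Y − A·M_X = 67.1 − 1.198473 × 68.1 = -14.52

-14.52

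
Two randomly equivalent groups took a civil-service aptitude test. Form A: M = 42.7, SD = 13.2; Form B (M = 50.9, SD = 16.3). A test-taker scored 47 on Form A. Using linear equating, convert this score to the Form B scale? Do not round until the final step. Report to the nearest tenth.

56.2

Linear equating: y = (SD_Y/SD_X)(x − M_X) + M_Y
y = (16.3/13.2)(47 − 42.7) + 50.9
y = 1.234848 × 4.3 + 50.9 = 5.3098 + 50.9 = 56.2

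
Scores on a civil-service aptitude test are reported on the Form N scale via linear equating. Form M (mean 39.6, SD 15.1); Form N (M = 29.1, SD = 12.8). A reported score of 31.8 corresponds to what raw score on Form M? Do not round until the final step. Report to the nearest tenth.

Invert y = (SD_Y/SD_X)(x − M_X) + M_Y:
x = (SD_X/SD_Y)(y − M_Y) + M_X = (15.1/12.8)(31.8 − 29.1) + 39.6
x = 1.179687 × 2.700 + 39.6 = 42.8

42.8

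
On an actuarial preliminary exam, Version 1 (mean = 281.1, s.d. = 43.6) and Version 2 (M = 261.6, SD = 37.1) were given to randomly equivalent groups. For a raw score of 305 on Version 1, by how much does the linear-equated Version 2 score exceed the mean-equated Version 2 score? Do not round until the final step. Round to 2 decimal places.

-3.56

Mean-equated: 305 + (261.6 − 281.1) = 285.50
Linear-equated: (37.1/43.6)(305 − 281.1) + 261.6 = 281.937
Difference = 281.937 − 285.50 = -3.56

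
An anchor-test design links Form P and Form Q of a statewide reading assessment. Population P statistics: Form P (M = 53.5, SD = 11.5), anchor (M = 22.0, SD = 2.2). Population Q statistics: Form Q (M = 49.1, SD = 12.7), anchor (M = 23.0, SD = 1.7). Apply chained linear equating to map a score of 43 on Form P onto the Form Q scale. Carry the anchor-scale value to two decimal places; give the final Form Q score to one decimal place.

Form P → anchor (Population P): v = (2.2/11.5)(43 − 53.5) + 22.0 = 19.99
anchor → Form Q (Population Q): y = (12.7/1.7)(19.99 − 23.0) + 49.1 = 26.6

26.6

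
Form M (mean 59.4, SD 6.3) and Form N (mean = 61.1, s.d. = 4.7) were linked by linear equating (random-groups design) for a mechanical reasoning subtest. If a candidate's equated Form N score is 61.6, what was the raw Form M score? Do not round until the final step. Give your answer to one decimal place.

60.1

Invert y = (SD_Y/SD_X)(x − M_X) + M_Y:
x = (SD_X/SD_Y)(y − M_Y) + M_X = (6.3/4.7)(61.6 − 61.1) + 59.4
x = 1.340426 × 0.500 + 59.4 = 60.1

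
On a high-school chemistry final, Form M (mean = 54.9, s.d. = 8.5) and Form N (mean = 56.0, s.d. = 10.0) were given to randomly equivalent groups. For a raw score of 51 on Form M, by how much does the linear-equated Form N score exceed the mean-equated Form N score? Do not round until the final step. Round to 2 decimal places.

-0.69

Mean-equated: 51 + (56.0 − 54.9) = 52.10
Linear-equated: (10.0/8.5)(51 − 54.9) + 56.0 = 51.412
Difference = 51.412 − 52.10 = -0.69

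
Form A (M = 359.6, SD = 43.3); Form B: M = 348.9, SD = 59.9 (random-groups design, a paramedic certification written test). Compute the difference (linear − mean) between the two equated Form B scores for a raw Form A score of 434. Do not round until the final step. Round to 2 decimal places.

28.52

Mean-equated: 434 + (348.9 − 359.6) = 423.30
Linear-equated: (59.9/43.3)(434 − 359.6) + 348.9 = 451.823
Difference = 451.823 − 423.30 = 28.52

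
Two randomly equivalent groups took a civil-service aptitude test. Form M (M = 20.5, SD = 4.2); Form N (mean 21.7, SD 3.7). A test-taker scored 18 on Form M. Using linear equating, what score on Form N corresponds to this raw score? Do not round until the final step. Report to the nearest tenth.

19.5

Linear equating: y = (SD_Y/SD_X)(x − M_X) + M_Y
y = (3.7/4.2)(18 − 20.5) + 21.7
y = 0.880952 × -2.5 + 21.7 = -2.2024 + 21.7 = 19.5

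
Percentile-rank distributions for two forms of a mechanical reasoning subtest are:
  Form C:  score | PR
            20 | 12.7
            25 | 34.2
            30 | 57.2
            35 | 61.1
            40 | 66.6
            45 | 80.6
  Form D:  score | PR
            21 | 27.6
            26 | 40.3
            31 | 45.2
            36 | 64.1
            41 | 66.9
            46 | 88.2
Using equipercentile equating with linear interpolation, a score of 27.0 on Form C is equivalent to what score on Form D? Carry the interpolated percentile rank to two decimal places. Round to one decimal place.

PR of 27.0 on Form C: 34.2 + (27.0 − 25)/(30 − 25) × (57.2 − 34.2) = 43.40
On Form D, PR 43.40 falls between score 26 (PR 40.3) and 31 (PR 45.2).
Interpolate: 26 + (43.40 − 40.3)/(45.2 − 40.3) × (31 − 26) = 29.2

29.2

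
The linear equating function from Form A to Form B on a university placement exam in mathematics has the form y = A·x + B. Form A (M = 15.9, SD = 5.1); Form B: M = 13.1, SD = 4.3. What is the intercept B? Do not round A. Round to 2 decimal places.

-0.31

A = SD_Y / SD_X = 4.3 / 5.1 = 0.843137
B = M_Y − A·M_X = 13.1 − 0.843137 × 15.9 = -0.31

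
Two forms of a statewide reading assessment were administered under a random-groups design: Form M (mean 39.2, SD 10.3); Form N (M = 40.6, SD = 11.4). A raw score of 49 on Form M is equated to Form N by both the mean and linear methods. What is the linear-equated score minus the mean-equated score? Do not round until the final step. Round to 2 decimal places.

Mean-equated: 49 + (40.6 − 39.2) = 50.40
Linear-equated: (11.4/10.3)(49 − 39.2) + 40.6 = 51.447
Difference = 51.447 − 50.40 = 1.05

1.05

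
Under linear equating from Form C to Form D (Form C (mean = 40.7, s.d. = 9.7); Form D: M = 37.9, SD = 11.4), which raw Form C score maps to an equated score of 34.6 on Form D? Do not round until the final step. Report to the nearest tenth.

37.9

Invert y = (SD_Y/SD_X)(x − M_X) + M_Y:
x = (SD_X/SD_Y)(y − M_Y) + M_X = (9.7/11.4)(34.6 − 37.9) + 40.7
x = 0.850877 × -3.300 + 40.7 = 37.9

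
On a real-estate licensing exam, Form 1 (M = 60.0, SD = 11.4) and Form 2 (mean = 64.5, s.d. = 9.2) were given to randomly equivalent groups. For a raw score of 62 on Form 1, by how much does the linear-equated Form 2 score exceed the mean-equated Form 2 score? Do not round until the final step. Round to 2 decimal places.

Mean-equated: 62 + (64.5 − 60.0) = 66.50
Linear-equated: (9.2/11.4)(62 − 60.0) + 64.5 = 66.114
Difference = 66.114 − 66.50 = -0.39

-0.39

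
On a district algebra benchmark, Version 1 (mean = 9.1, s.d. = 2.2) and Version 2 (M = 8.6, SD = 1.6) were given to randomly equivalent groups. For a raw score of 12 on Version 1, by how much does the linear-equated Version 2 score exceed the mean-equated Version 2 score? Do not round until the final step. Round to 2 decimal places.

Mean-equated: 12 + (8.6 − 9.1) = 11.50
Linear-equated: (1.6/2.2)(12 − 9.1) + 8.6 = 10.709
Difference = 10.709 − 11.50 = -0.79

-0.79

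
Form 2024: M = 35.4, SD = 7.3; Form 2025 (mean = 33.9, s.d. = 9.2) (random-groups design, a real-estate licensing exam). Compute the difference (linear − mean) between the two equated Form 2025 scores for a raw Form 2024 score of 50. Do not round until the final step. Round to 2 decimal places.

Mean-equated: 50 + (33.9 − 35.4) = 48.50
Linear-equated: (9.2/7.3)(50 − 35.4) + 33.9 = 52.300
Difference = 52.300 − 48.50 = 3.80

3.80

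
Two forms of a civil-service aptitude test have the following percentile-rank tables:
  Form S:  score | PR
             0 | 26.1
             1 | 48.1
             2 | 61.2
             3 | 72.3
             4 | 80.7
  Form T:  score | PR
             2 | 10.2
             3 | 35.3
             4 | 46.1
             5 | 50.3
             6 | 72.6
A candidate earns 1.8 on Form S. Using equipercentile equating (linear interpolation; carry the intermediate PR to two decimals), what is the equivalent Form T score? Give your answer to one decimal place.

PR of 1.8 on Form S: 48.1 + (1.8 − 1)/(2 − 1) × (61.2 − 48.1) = 58.58
On Form T, PR 58.58 falls between score 5 (PR 50.3) and 6 (PR 72.6).
Interpolate: 5 + (58.58 − 50.3)/(72.6 − 50.3) × (6 − 5) = 5.4

5.4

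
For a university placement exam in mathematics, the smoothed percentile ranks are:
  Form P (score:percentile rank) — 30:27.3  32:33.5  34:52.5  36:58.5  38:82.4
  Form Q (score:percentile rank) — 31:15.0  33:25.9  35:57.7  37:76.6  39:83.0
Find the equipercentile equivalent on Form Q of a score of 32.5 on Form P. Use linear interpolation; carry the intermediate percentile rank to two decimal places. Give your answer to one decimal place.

PR of 32.5 on Form P: 33.5 + (32.5 − 32)/(34 − 32) × (52.5 − 33.5) = 38.25
On Form Q, PR 38.25 falls between score 33 (PR 25.9) and 35 (PR 57.7).
Interpolate: 33 + (38.25 − 25.9)/(57.7 − 25.9) × (35 − 33) = 33.8

33.8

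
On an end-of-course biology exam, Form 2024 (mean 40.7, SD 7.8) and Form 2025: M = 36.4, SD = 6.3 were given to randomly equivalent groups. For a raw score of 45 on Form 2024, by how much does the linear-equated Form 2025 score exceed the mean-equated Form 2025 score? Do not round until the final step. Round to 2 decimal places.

-0.83

Mean-equated: 45 + (36.4 − 40.7) = 40.70
Linear-equated: (6.3/7.8)(45 − 40.7) + 36.4 = 39.873
Difference = 39.873 − 40.70 = -0.83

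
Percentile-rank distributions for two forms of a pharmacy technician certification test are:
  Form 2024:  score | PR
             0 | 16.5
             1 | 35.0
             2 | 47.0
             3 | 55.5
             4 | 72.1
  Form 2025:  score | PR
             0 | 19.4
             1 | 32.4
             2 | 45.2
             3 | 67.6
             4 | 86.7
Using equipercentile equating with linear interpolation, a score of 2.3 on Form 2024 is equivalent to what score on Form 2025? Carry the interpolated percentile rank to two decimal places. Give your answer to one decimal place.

2.2

PR of 2.3 on Form 2024: 47.0 + (2.3 − 2)/(3 − 2) × (55.5 − 47.0) = 49.55
On Form 2025, PR 49.55 falls between score 2 (PR 45.2) and 3 (PR 67.6).
Interpolate: 2 + (49.55 − 45.2)/(67.6 − 45.2) × (3 − 2) = 2.2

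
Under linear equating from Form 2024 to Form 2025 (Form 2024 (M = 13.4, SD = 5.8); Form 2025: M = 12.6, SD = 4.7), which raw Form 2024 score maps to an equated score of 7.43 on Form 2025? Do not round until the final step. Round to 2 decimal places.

7.02

Invert y = (SD_Y/SD_X)(x − M_X) + M_Y:
x = (SD_X/SD_Y)(y − M_Y) + M_X = (5.8/4.7)(7.43 − 12.6) + 13.4
x = 1.234043 × -5.170 + 13.4 = 7.02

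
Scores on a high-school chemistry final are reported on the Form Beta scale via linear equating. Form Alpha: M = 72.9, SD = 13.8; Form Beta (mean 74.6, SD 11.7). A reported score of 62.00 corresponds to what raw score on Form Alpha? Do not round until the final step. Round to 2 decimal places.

58.04

Invert y = (SD_Y/SD_X)(x − M_X) + M_Y:
x = (SD_X/SD_Y)(y − M_Y) + M_X = (13.8/11.7)(62.00 − 74.6) + 72.9
x = 1.179487 × -12.600 + 72.9 = 58.04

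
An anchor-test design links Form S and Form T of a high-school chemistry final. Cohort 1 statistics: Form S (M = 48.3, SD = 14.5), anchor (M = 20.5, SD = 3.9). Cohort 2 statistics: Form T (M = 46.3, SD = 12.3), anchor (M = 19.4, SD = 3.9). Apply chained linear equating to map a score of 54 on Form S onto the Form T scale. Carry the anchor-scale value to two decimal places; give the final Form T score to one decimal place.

54.6

Form S → anchor (Cohort 1): v = (3.9/14.5)(54 − 48.3) + 20.5 = 22.03
anchor → Form T (Cohort 2): y = (12.3/3.9)(22.03 − 19.4) + 46.3 = 54.6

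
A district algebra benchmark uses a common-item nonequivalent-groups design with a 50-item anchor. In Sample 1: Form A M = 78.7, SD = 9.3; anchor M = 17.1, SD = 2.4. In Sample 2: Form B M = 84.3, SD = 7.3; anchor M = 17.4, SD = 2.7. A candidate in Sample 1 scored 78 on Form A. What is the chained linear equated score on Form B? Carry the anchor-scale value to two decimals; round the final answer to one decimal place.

83.0

Form A → anchor (Sample 1): v = (2.4/9.3)(78 − 78.7) + 17.1 = 16.92
anchor → Form B (Sample 2): y = (7.3/2.7)(16.92 − 17.4) + 84.3 = 83.0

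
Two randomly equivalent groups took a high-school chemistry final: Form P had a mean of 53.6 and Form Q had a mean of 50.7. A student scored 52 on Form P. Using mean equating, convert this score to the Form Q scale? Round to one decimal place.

49.1

Mean equating: y = x + (M_Y − M_X) = 52 + (50.7 − 53.6) = 49.1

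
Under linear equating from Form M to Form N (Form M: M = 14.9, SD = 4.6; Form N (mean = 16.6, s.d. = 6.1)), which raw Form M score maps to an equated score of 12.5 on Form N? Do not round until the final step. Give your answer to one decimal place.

11.8

Invert y = (SD_Y/SD_X)(x − M_X) + M_Y:
x = (SD_X/SD_Y)(y − M_Y) + M_X = (4.6/6.1)(12.5 − 16.6) + 14.9
x = 0.754098 × -4.100 + 14.9 = 11.8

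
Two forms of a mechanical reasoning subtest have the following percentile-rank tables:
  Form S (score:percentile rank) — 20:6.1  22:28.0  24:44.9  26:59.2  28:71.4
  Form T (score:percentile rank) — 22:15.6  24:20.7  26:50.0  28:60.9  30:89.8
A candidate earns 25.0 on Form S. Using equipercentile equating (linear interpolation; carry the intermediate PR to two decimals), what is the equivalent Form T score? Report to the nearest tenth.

26.4

PR of 25.0 on Form S: 44.9 + (25.0 − 24)/(26 − 24) × (59.2 − 44.9) = 52.05
On Form T, PR 52.05 falls between score 26 (PR 50.0) and 28 (PR 60.9).
Interpolate: 26 + (52.05 − 50.0)/(60.9 − 50.0) × (28 − 26) = 26.4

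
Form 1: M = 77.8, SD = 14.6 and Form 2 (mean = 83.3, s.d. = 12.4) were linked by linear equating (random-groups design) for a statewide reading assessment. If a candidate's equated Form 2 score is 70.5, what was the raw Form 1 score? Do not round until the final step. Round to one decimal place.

Invert y = (SD_Y/SD_X)(x − M_X) + M_Y:
x = (SD_X/SD_Y)(y − M_Y) + M_X = (14.6/12.4)(70.5 − 83.3) + 77.8
x = 1.177419 × -12.800 + 77.8 = 62.7

62.7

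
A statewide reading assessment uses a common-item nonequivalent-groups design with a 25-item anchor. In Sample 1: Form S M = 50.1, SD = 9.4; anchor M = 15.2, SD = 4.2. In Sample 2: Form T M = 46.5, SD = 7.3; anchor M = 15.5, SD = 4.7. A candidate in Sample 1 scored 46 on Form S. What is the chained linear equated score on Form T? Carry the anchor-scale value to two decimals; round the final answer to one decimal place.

43.2

Form S → anchor (Sample 1): v = (4.2/9.4)(46 − 50.1) + 15.2 = 13.37
anchor → Form T (Sample 2): y = (7.3/4.7)(13.37 − 15.5) + 46.5 = 43.2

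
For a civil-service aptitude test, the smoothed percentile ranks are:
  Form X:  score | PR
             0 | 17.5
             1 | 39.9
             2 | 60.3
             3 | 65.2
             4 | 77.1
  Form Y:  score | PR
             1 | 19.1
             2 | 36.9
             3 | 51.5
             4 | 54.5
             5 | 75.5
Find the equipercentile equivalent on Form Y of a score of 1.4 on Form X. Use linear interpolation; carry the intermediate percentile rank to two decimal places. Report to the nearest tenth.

2.8

PR of 1.4 on Form X: 39.9 + (1.4 − 1)/(2 − 1) × (60.3 − 39.9) = 48.06
On Form Y, PR 48.06 falls between score 2 (PR 36.9) and 3 (PR 51.5).
Interpolate: 2 + (48.06 − 36.9)/(51.5 − 36.9) × (3 − 2) = 2.8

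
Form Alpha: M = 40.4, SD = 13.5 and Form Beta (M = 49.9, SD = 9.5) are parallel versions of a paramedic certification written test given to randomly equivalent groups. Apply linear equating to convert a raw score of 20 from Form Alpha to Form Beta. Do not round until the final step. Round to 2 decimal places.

Linear equating: y = (SD_Y/SD_X)(x − M_X) + M_Y
y = (9.5/13.5)(20 − 40.4) + 49.9
y = 0.703704 × -20.4 + 49.9 = -14.3556 + 49.9 = 35.54

35.54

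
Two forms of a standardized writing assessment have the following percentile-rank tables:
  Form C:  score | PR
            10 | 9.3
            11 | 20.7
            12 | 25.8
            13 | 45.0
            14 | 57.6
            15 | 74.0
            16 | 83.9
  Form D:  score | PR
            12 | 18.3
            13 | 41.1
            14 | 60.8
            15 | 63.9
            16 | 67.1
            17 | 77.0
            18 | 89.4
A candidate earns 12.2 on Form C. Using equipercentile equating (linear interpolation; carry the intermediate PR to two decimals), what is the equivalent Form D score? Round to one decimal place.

12.5

PR of 12.2 on Form C: 25.8 + (12.2 − 12)/(13 − 12) × (45.0 − 25.8) = 29.64
On Form D, PR 29.64 falls between score 12 (PR 18.3) and 13 (PR 41.1).
Interpolate: 12 + (29.64 − 18.3)/(41.1 − 18.3) × (13 − 12) = 12.5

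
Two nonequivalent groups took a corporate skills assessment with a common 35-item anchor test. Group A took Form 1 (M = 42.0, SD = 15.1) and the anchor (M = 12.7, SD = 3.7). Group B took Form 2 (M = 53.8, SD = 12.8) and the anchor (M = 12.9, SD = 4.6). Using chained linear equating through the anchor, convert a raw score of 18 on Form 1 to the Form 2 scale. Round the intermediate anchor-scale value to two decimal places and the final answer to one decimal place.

Form 1 → anchor (Group A): v = (3.7/15.1)(18 − 42.0) + 12.7 = 6.82
anchor → Form 2 (Group B): y = (12.8/4.6)(6.82 − 12.9) + 53.8 = 36.9

36.9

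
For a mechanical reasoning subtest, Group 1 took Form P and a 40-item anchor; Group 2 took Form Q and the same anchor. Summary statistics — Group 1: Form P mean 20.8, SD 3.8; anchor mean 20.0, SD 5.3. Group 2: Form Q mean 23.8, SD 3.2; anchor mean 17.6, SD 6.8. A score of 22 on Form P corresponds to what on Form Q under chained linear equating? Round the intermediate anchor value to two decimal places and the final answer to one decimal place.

25.7

Form P → anchor (Group 1): v = (5.3/3.8)(22 − 20.8) + 20.0 = 21.67
anchor → Form Q (Group 2): y = (3.2/6.8)(21.67 − 17.6) + 23.8 = 25.7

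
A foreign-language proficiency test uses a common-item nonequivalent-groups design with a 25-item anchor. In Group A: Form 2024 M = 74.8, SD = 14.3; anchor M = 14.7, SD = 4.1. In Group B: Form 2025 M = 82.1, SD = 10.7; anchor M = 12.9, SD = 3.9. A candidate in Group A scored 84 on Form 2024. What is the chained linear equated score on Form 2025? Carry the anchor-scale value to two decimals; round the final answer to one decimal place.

Form 2024 → anchor (Group A): v = (4.1/14.3)(84 − 74.8) + 14.7 = 17.34
anchor → Form 2025 (Group B): y = (10.7/3.9)(17.34 − 12.9) + 82.1 = 94.3

94.3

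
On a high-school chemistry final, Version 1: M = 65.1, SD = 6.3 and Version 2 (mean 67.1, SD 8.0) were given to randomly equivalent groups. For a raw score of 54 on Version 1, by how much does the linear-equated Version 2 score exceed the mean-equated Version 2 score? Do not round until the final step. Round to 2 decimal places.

Mean-equated: 54 + (67.1 − 65.1) = 56.00
Linear-equated: (8.0/6.3)(54 − 65.1) + 67.1 = 53.005
Difference = 53.005 − 56.00 = -3.00

-3.00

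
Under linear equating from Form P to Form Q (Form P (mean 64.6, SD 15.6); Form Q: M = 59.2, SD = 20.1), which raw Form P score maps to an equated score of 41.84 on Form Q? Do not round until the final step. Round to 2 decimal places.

51.13

Invert y = (SD_Y/SD_X)(x − M_X) + M_Y:
x = (SD_X/SD_Y)(y − M_Y) + M_X = (15.6/20.1)(41.84 − 59.2) + 64.6
x = 0.776119 × -17.360 + 64.6 = 51.13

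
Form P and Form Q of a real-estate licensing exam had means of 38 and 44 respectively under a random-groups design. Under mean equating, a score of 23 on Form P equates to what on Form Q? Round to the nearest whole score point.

29

Mean equating: y = x + (M_Y − M_X) = 23 + (44 − 38) = 29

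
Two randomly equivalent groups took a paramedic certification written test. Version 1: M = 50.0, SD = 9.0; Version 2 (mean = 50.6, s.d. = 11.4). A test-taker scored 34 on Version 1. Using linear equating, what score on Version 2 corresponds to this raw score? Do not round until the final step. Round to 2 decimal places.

30.33

Linear equating: y = (SD_Y/SD_X)(x − M_X) + M_Y
y = (11.4/9.0)(34 − 50.0) + 50.6
y = 1.266667 × -16.0 + 50.6 = -20.2667 + 50.6 = 30.33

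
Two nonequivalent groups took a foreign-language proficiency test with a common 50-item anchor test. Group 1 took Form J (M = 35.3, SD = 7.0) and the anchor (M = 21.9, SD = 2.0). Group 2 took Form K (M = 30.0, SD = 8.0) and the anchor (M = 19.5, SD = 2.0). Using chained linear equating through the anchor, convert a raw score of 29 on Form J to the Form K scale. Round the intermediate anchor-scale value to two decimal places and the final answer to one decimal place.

32.4

Form J → anchor (Group 1): v = (2.0/7.0)(29 − 35.3) + 21.9 = 20.10
anchor → Form K (Group 2): y = (8.0/2.0)(20.10 − 19.5) + 30.0 = 32.4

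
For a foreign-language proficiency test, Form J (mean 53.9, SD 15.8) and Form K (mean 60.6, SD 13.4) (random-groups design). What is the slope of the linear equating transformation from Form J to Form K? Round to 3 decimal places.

A = SD_Y / SD_X = 13.4 / 15.8 = 0.848

0.848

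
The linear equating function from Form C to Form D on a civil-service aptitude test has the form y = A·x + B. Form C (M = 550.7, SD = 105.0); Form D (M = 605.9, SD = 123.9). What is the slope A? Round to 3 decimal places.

A = SD_Y / SD_X = 123.9 / 105.0 = 1.180

1.180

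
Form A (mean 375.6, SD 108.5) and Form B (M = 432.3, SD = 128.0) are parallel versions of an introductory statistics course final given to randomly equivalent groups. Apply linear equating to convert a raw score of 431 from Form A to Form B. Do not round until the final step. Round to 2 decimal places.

Linear equating: y = (SD_Y/SD_X)(x − M_X) + M_Y
y = (128.0/108.5)(431 − 375.6) + 432.3
y = 1.179724 × 55.4 + 432.3 = 65.3567 + 432.3 = 497.66

497.66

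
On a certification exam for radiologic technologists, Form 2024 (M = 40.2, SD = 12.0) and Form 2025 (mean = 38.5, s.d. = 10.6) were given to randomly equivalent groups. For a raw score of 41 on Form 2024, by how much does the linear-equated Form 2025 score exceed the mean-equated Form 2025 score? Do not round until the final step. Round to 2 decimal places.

Mean-equated: 41 + (38.5 − 40.2) = 39.30
Linear-equated: (10.6/12.0)(41 − 40.2) + 38.5 = 39.207
Difference = 39.207 − 39.30 = -0.09

-0.09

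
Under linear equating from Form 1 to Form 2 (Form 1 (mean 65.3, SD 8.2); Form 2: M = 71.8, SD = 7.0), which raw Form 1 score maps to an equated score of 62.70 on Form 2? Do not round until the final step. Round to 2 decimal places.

Invert y = (SD_Y/SD_X)(x − M_X) + M_Y:
x = (SD_X/SD_Y)(y − M_Y) + M_X = (8.2/7.0)(62.70 − 71.8) + 65.3
x = 1.171429 × -9.100 + 65.3 = 54.64

54.64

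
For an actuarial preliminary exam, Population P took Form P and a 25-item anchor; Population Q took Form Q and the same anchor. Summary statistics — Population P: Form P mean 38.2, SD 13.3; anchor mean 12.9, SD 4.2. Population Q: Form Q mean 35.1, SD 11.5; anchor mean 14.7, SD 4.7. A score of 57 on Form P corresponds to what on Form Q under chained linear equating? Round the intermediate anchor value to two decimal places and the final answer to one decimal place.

Form P → anchor (Population P): v = (4.2/13.3)(57 − 38.2) + 12.9 = 18.84
anchor → Form Q (Population Q): y = (11.5/4.7)(18.84 − 14.7) + 35.1 = 45.2

45.2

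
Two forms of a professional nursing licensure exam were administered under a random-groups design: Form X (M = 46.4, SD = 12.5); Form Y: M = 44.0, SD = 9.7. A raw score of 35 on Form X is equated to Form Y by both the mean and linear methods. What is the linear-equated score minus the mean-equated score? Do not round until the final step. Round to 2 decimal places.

Mean-equated: 35 + (44.0 − 46.4) = 32.60
Linear-equated: (9.7/12.5)(35 − 46.4) + 44.0 = 35.154
Difference = 35.154 − 32.60 = 2.55

2.55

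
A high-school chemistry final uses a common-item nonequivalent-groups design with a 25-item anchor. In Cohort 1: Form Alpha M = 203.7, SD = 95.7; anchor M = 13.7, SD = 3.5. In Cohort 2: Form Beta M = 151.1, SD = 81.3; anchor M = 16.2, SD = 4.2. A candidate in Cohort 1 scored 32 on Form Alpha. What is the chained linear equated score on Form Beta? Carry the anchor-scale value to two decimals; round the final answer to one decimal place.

Form Alpha → anchor (Cohort 1): v = (3.5/95.7)(32 − 203.7) + 13.7 = 7.42
anchor → Form Beta (Cohort 2): y = (81.3/4.2)(7.42 − 16.2) + 151.1 = -18.9

-18.9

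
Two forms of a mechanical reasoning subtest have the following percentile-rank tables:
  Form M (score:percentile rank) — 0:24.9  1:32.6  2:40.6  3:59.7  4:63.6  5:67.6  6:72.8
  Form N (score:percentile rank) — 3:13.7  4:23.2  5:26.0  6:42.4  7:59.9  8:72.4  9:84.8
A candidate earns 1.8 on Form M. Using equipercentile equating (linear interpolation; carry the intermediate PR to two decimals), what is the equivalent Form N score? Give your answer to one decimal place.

PR of 1.8 on Form M: 32.6 + (1.8 − 1)/(2 − 1) × (40.6 − 32.6) = 39.00
On Form N, PR 39.00 falls between score 5 (PR 26.0) and 6 (PR 42.4).
Interpolate: 5 + (39.00 − 26.0)/(42.4 − 26.0) × (6 − 5) = 5.8

5.8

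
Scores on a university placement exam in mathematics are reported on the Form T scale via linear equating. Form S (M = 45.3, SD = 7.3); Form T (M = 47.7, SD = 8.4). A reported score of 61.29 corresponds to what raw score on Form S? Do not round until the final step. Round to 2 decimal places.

Invert y = (SD_Y/SD_X)(x − M_X) + M_Y:
x = (SD_X/SD_Y)(y − M_Y) + M_X = (7.3/8.4)(61.29 − 47.7) + 45.3
x = 0.869048 × 13.590 + 45.3 = 57.11

57.11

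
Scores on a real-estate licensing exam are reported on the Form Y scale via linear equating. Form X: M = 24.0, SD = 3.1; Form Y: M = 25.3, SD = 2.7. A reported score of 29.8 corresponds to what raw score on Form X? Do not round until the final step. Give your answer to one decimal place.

29.2

Invert y = (SD_Y/SD_X)(x − M_X) + M_Y:
x = (SD_X/SD_Y)(y − M_Y) + M_X = (3.1/2.7)(29.8 − 25.3) + 24.0
x = 1.148148 × 4.500 + 24.0 = 29.2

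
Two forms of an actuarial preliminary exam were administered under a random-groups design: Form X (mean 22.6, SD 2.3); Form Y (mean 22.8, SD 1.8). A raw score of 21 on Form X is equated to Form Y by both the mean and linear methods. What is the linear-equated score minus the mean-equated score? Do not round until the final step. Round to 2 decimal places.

Mean-equated: 21 + (22.8 − 22.6) = 21.20
Linear-equated: (1.8/2.3)(21 − 22.6) + 22.8 = 21.548
Difference = 21.548 − 21.20 = 0.35

0.35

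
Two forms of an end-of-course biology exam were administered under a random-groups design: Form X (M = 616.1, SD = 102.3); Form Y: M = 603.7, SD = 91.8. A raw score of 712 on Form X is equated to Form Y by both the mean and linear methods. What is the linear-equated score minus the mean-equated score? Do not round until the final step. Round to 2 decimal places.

-9.84

Mean-equated: 712 + (603.7 − 616.1) = 699.60
Linear-equated: (91.8/102.3)(712 − 616.1) + 603.7 = 689.757
Difference = 689.757 − 699.60 = -9.84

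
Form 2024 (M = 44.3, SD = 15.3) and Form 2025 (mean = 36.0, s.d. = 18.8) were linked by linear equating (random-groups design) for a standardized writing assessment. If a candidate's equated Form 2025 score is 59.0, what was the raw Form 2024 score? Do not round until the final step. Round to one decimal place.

Invert y = (SD_Y/SD_X)(x − M_X) + M_Y:
x = (SD_X/SD_Y)(y − M_Y) + M_X = (15.3/18.8)(59.0 − 36.0) + 44.3
x = 0.813830 × 23.000 + 44.3 = 63.0

63.0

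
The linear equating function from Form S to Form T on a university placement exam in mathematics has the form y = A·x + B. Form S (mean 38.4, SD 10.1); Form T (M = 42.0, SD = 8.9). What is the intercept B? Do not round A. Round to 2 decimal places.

A = SD_Y / SD_X = 8.9 / 10.1 = 0.881188
B = M_Y − A·M_X = 42.0 − 0.881188 × 38.4 = 8.16

8.16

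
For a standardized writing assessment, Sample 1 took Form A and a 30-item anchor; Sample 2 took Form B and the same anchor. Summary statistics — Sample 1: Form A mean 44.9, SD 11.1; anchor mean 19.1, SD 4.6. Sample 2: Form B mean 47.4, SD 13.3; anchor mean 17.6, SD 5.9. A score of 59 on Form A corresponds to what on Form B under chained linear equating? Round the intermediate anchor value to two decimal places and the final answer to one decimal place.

63.9

Form A → anchor (Sample 1): v = (4.6/11.1)(59 − 44.9) + 19.1 = 24.94
anchor → Form B (Sample 2): y = (13.3/5.9)(24.94 − 17.6) + 47.4 = 63.9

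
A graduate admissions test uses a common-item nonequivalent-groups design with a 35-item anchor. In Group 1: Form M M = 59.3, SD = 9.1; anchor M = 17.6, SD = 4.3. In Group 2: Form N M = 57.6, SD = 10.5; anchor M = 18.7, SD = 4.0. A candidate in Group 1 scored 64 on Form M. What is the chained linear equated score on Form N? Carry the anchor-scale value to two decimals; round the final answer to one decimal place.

60.5

Form M → anchor (Group 1): v = (4.3/9.1)(64 − 59.3) + 17.6 = 19.82
anchor → Form N (Group 2): y = (10.5/4.0)(19.82 − 18.7) + 57.6 = 60.5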